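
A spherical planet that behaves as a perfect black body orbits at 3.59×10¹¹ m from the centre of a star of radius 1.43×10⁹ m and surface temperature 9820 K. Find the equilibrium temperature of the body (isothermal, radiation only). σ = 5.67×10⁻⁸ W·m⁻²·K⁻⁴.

The star's surface emits σT_*⁴; at distance d the flux is S = σT_*⁴(R_*/d)².
S = 5.67×10⁻⁸·(9820)⁴·(1.43×10⁹/3.59×10¹¹)² = 8366 W/m².
For an isothermal sphere T⁴ = (1−a)S/(4σ) = 3.689×10¹⁰ K⁴.

T ≈ 438 K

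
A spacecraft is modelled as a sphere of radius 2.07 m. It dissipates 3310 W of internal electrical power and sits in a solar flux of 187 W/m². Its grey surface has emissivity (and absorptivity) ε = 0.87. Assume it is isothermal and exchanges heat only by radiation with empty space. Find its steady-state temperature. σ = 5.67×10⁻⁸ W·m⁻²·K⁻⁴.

At steady state, absorbed solar power + internal power = radiated power.
Absorbed: α·S·A_cross = 0.87·187·13.46 = 2190 W (cross-section πr²).
Total input = 2190 + 3310 = 5500 W.
Radiated: εσ·A_surf·T⁴ with A_surf = 4πr² = 53.85 m².
T⁴ = 5500/(0.87·5.67×10⁻⁸·53.85) = 2.071×10⁹ K⁴.

T ≈ 213 K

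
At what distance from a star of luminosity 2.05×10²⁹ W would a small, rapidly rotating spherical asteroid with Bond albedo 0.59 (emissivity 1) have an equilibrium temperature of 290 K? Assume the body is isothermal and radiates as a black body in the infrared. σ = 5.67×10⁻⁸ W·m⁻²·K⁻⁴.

d ≈ 2.04×10¹² m

For an isothermal black-emitting sphere, (1−a)S·πr² = σ·4πr²·T⁴ ⇒ S = 4σT⁴/(1−a).
S = 4·5.67×10⁻⁸·(290)⁴/0.410 = 3912 W/m².
Flux falls as S = L/(4πd²), so d = √(L/(4πS)) = √(2.05×10²⁹/(4π·3912)).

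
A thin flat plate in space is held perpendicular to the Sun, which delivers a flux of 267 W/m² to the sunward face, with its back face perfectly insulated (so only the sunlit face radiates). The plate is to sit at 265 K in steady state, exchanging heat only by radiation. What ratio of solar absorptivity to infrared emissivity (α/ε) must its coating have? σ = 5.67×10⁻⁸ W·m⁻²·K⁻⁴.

α/ε ≈ 1.05

Balance: αS·A = εσ·1A·T⁴ ⇒ α/ε = σT⁴/S.
α/ε = 5.67×10⁻⁸·(265)⁴/267 = 5.67×10⁻⁸·4.932×10⁹/267.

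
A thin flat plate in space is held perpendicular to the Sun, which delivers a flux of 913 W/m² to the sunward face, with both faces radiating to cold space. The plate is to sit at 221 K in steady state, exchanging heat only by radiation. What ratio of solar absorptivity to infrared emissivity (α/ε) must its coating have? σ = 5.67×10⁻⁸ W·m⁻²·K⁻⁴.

Balance: αS·A = εσ·2A·T⁴ ⇒ α/ε = 2σT⁴/S.
α/ε = 2·5.67×10⁻⁸·(221)⁴/913 = 2·5.67×10⁻⁸·2.385×10⁹/913.

α/ε ≈ 0.296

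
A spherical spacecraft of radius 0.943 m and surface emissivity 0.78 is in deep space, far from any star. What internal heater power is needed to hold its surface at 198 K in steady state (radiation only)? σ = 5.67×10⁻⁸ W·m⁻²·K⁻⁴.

P ≈ 760 W

P = εσ·4πr²·T⁴.
4πr² = 11.17 m²; T⁴ = 1.537×10⁹ K⁴.
P = 0.78·5.67×10⁻⁸·11.17·1.537×10⁹.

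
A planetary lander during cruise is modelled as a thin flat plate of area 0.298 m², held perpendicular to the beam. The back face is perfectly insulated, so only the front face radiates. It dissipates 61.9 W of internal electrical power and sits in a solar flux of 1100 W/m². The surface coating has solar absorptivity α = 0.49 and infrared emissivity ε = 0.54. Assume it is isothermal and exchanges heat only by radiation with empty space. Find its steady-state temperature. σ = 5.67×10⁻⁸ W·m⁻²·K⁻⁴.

T ≈ 395 K

At steady state, absorbed solar power + internal power = radiated power.
Absorbed: α·S·A_cross = 0.49·1100·0.2980 = 160.6 W (cross-section A).
Total input = 160.6 + 61.9 = 222.5 W.
Radiated: εσ·A_surf·T⁴ with A_surf = A = 0.2980 m².
T⁴ = 222.5/(0.54·5.67×10⁻⁸·0.2980) = 2.439×10¹⁰ K⁴.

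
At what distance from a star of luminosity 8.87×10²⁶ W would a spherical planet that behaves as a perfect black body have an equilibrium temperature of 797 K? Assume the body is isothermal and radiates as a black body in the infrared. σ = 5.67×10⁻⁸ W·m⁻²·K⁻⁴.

d ≈ 2.78×10¹⁰ m

For an isothermal black-emitting sphere, (1−a)S·πr² = σ·4πr²·T⁴ ⇒ S = 4σT⁴/(1−a).
S = 4·5.67×10⁻⁸·(797)⁴/1.00 = 91510 W/m².
Flux falls as S = L/(4πd²), so d = √(L/(4πS)) = √(8.87×10²⁶/(4π·91510)).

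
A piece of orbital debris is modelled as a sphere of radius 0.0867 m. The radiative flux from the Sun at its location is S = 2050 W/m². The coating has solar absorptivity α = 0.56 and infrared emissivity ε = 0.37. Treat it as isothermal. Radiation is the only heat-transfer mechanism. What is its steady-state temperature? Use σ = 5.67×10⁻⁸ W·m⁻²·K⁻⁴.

At equilibrium, absorbed power = emitted power.
Absorbing cross-section = πr² = 0.02362 m²; emitting surface = 4πr² = 0.09446 m² (ratio 4).
αS·A_cross = εσ·A_surf·T⁴  ⇒  T⁴ = αS/(ε·4σ).
T⁴ = 0.560·2050/(0.37·4·5.67×10⁻⁸) = 1.368×10¹⁰ K⁴.
T = (1.368×10¹⁰)^(1/4).

T ≈ 342 K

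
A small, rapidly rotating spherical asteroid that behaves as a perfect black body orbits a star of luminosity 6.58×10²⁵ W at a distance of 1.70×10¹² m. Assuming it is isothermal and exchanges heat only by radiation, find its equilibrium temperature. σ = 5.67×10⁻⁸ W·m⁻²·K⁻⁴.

First find the stellar flux at distance d: S = L/(4πd²) = 6.58×10²⁵/(4π·(1.70×10¹²)²) = 1.812 W/m².
For an isothermal sphere, absorbed (1−a)S·πr² = emitted σ·4πr²·T⁴, so T⁴ = (1−a)S/(4σ).
T⁴ = 1.00·1.812/(4·5.67×10⁻⁸) = 7.989×10⁶ K⁴.

T ≈ 53.2 K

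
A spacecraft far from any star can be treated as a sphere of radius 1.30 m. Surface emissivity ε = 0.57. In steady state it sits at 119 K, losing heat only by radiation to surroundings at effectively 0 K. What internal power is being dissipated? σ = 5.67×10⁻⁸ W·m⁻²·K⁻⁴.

P ≈ 138 W

Steady state: P = εσA T⁴.
A = 4πr² = 21.24 m²; T⁴ = (119)⁴ = 2.005×10⁸ K⁴.
P = 0.57 × 5.67×10⁻⁸ × 21.24 × 2.005×10⁸.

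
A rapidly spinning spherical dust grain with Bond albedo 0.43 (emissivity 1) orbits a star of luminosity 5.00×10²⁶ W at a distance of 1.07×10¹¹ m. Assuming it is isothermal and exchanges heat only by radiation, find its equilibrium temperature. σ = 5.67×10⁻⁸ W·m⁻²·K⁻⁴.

T ≈ 306 K

First find the stellar flux at distance d: S = L/(4πd²) = 5.00×10²⁶/(4π·(1.07×10¹¹)²) = 3475 W/m².
For an isothermal sphere, absorbed (1−a)S·πr² = emitted σ·4πr²·T⁴, so T⁴ = (1−a)S/(4σ).
T⁴ = 0.570·3475/(4·5.67×10⁻⁸) = 8.734×10⁹ K⁴.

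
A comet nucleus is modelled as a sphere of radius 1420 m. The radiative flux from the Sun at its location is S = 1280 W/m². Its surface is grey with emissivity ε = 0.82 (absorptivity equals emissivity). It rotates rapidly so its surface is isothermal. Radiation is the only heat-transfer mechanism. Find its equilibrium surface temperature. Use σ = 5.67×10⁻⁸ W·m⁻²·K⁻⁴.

T ≈ 274 K

At equilibrium, absorbed power = emitted power.
Absorbing cross-section = πr² = 6.335×10⁶ m²; emitting surface = 4πr² = 2.534×10⁷ m² (ratio 4).
εS·A_cross = εσ·A_surf·T⁴  ⇒  T⁴ = S/(4σ)   (ε cancels).
T⁴ = 1280/(4·5.67×10⁻⁸) = 5.644×10⁹ K⁴.
T = (5.644×10⁹)^(1/4).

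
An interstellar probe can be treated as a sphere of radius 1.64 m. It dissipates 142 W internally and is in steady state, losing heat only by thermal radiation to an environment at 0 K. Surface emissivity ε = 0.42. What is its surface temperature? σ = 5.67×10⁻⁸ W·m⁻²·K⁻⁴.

T ≈ 115 K

Steady state: internal power = radiated power, P = εσA T⁴.
Radiating area A = 4πr² = 33.80 m².
T⁴ = P/(εσA) = 142/(0.42·5.67×10⁻⁸·33.80) = 1.764×10⁸ K⁴.
T = (1.764×10⁸)^(1/4).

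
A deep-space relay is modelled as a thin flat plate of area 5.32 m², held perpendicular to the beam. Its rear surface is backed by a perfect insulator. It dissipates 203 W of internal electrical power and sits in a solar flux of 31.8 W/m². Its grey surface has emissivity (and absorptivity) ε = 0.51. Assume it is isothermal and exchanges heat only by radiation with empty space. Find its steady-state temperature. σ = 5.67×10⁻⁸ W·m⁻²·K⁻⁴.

T ≈ 208 K

At steady state, absorbed solar power + internal power = radiated power.
Absorbed: α·S·A_cross = 0.51·31.8·5.320 = 86.28 W (cross-section A).
Total input = 86.28 + 203 = 289.3 W.
Radiated: εσ·A_surf·T⁴ with A_surf = A = 5.320 m².
T⁴ = 289.3/(0.51·5.67×10⁻⁸·5.320) = 1.880×10⁹ K⁴.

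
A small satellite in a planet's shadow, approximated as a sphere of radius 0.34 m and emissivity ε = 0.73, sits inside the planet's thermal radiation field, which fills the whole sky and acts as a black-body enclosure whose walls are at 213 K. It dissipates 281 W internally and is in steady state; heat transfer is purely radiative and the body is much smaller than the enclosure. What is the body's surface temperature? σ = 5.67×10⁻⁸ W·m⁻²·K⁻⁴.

T ≈ 286 K

For a small grey body in a large enclosure, net radiated power = εσA(T⁴ − T_w⁴).
Steady state: P = εσA(T⁴ − T_w⁴) with A = 4πr² = 1.453 m².
T⁴ = P/(εσA) + T_w⁴ = 281/(0.73·5.67×10⁻⁸·1.453) + (213)⁴
    = 4.673×10⁹ + 2.058×10⁹ = 6.732×10⁹ K⁴.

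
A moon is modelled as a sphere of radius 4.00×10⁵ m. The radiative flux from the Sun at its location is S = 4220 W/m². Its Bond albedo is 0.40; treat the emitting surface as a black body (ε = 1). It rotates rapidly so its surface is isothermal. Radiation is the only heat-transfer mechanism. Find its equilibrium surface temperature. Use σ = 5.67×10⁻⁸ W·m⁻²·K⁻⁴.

T ≈ 325 K

At equilibrium, absorbed power = emitted power.
Absorbing cross-section = πr² = 5.027×10¹¹ m²; emitting surface = 4πr² = 2.011×10¹² m² (ratio 4).
(1−a)S·A_cross = εσ·A_surf·T⁴  ⇒  T⁴ = (1−a)S/(4σ).
T⁴ = 0.600·4220/(4·5.67×10⁻⁸) = 1.116×10¹⁰ K⁴.
T = (1.116×10¹⁰)^(1/4).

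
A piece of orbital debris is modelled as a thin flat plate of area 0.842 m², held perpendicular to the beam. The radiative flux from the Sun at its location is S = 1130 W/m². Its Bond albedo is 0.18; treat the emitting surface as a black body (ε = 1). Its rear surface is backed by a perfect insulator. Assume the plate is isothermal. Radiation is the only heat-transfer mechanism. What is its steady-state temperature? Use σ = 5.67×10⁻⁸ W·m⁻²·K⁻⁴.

T ≈ 358 K

At equilibrium, absorbed power = emitted power.
Absorbing cross-section = A = 0.8420 m²; emitting surface = A = 0.8420 m² (ratio 1).
(1−a)S·A_cross = εσ·A_surf·T⁴  ⇒  T⁴ = (1−a)S/(1σ).
T⁴ = 0.820·1130/(1·5.67×10⁻⁸) = 1.634×10¹⁰ K⁴.
T = (1.634×10¹⁰)^(1/4).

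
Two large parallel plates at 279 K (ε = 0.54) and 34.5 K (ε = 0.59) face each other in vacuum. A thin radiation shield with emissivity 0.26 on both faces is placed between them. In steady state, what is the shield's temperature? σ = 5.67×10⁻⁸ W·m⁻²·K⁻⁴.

T_s ≈ 234 K

In steady state the net flux on the hot side equals that on the cold side.
σ(T₁⁴−T_s⁴)/D₁ = σ(T_s⁴−T₂⁴)/D₂, with D₁ = 1/ε₁+1/ε_s−1 = 4.698, D₂ = 1/ε_s+1/ε₂−1 = 4.541.
Solve for T_s⁴: T_s⁴ = (D₂·T₁⁴ + D₁·T₂⁴)/(D₁+D₂) = 2.979×10⁹ K⁴.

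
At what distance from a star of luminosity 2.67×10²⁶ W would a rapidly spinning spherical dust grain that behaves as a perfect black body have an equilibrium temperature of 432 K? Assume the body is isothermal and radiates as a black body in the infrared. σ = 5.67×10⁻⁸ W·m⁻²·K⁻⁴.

d ≈ 5.19×10¹⁰ m

For an isothermal black-emitting sphere, (1−a)S·πr² = σ·4πr²·T⁴ ⇒ S = 4σT⁴/(1−a).
S = 4·5.67×10⁻⁸·(432)⁴/1.00 = 7899 W/m².
Flux falls as S = L/(4πd²), so d = √(L/(4πS)) = √(2.67×10²⁶/(4π·7899)).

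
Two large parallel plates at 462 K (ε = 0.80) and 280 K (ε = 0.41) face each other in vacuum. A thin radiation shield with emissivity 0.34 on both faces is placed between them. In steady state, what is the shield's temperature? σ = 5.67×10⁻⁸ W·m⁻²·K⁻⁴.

In steady state the net flux on the hot side equals that on the cold side.
σ(T₁⁴−T_s⁴)/D₁ = σ(T_s⁴−T₂⁴)/D₂, with D₁ = 1/ε₁+1/ε_s−1 = 3.191, D₂ = 1/ε_s+1/ε₂−1 = 4.380.
Solve for T_s⁴: T_s⁴ = (D₂·T₁⁴ + D₁·T₂⁴)/(D₁+D₂) = 2.895×10¹⁰ K⁴.

T_s ≈ 412 K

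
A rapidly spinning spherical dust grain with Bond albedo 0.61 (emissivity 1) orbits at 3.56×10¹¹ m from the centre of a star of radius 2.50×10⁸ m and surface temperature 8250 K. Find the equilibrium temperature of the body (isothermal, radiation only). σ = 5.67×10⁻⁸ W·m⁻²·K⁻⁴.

The star's surface emits σT_*⁴; at distance d the flux is S = σT_*⁴(R_*/d)².
S = 5.67×10⁻⁸·(8250)⁴·(2.50×10⁸/3.56×10¹¹)² = 129.5 W/m².
For an isothermal sphere T⁴ = (1−a)S/(4σ) = 2.227×10⁸ K⁴.

T ≈ 122 K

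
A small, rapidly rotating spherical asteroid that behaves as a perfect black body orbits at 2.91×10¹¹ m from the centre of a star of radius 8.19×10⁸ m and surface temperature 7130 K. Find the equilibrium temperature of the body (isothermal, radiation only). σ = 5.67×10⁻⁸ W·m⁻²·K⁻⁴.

The star's surface emits σT_*⁴; at distance d the flux is S = σT_*⁴(R_*/d)².
S = 5.67×10⁻⁸·(7130)⁴·(8.19×10⁸/2.91×10¹¹)² = 1161 W/m².
For an isothermal sphere T⁴ = (1−a)S/(4σ) = 5.118×10⁹ K⁴.

T ≈ 267 K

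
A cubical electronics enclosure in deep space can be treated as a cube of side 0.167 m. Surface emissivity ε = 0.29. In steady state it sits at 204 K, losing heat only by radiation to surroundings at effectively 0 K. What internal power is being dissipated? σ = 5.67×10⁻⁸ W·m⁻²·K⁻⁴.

P ≈ 4.77 W

Steady state: P = εσA T⁴.
A = 6L² = 0.1673 m²; T⁴ = (204)⁴ = 1.732×10⁹ K⁴.
P = 0.29 × 5.67×10⁻⁸ × 0.1673 × 1.732×10⁹.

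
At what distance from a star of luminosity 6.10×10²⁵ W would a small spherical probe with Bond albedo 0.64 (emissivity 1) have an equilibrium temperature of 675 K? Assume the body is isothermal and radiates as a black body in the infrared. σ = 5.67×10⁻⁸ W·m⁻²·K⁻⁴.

d ≈ 6.09×10⁹ m

For an isothermal black-emitting sphere, (1−a)S·πr² = σ·4πr²·T⁴ ⇒ S = 4σT⁴/(1−a).
S = 4·5.67×10⁻⁸·(675)⁴/0.360 = 1.308×10⁵ W/m².
Flux falls as S = L/(4πd²), so d = √(L/(4πS)) = √(6.10×10²⁵/(4π·1.308×10⁵)).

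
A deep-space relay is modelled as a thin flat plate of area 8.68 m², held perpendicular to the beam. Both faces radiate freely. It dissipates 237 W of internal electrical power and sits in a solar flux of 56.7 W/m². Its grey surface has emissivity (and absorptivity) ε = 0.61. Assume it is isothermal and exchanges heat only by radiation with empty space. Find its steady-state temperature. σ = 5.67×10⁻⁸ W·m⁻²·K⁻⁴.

T ≈ 173 K

At steady state, absorbed solar power + internal power = radiated power.
Absorbed: α·S·A_cross = 0.61·56.7·8.680 = 300.2 W (cross-section A).
Total input = 300.2 + 237 = 537.2 W.
Radiated: εσ·A_surf·T⁴ with A_surf = 2A = 17.36 m².
T⁴ = 537.2/(0.61·5.67×10⁻⁸·17.36) = 8.947×10⁸ K⁴.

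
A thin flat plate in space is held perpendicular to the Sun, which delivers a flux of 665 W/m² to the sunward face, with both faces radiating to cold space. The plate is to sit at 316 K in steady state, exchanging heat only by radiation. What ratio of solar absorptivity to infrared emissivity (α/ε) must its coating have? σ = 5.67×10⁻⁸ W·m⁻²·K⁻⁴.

Balance: αS·A = εσ·2A·T⁴ ⇒ α/ε = 2σT⁴/S.
α/ε = 2·5.67×10⁻⁸·(316)⁴/665 = 2·5.67×10⁻⁸·9.971×10⁹/665.

α/ε ≈ 1.70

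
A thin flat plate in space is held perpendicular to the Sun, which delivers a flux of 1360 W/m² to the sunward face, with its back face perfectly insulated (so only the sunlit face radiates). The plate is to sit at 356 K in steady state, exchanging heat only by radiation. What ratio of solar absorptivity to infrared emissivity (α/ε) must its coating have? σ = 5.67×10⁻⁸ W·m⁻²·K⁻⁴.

α/ε ≈ 0.670

Balance: αS·A = εσ·1A·T⁴ ⇒ α/ε = σT⁴/S.
α/ε = 5.67×10⁻⁸·(356)⁴/1360 = 5.67×10⁻⁸·1.606×10¹⁰/1360.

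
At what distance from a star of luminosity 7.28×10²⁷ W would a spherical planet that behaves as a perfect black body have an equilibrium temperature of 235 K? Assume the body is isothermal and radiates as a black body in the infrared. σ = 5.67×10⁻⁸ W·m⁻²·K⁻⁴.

d ≈ 9.15×10¹¹ m

For an isothermal black-emitting sphere, (1−a)S·πr² = σ·4πr²·T⁴ ⇒ S = 4σT⁴/(1−a).
S = 4·5.67×10⁻⁸·(235)⁴/1.00 = 691.7 W/m².
Flux falls as S = L/(4πd²), so d = √(L/(4πS)) = √(7.28×10²⁷/(4π·691.7)).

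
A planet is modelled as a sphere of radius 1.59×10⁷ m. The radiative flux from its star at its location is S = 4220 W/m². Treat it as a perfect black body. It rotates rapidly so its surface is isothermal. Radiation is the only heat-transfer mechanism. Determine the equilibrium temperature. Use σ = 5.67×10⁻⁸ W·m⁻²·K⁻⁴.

T ≈ 369 K

At equilibrium, absorbed power = emitted power.
Absorbing cross-section = πr² = 7.942×10¹⁴ m²; emitting surface = 4πr² = 3.177×10¹⁵ m² (ratio 4).
S·A_cross = εσ·A_surf·T⁴  ⇒  T⁴ = S/(4σ).
T⁴ = 1.00·4220/(4·5.67×10⁻⁸) = 1.861×10¹⁰ K⁴.
T = (1.861×10¹⁰)^(1/4).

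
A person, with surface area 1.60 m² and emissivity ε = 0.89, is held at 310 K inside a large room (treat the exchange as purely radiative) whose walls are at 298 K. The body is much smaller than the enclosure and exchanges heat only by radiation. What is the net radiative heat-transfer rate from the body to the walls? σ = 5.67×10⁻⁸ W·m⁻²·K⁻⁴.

For a small grey body in a large enclosure: P_net = εσA(T_body⁴ − T_wall⁴).
A = 1.60 m²; T_body⁴ − T_wall⁴ = 9.235×10⁹ − 7.886×10⁹ = 1.349×10⁹ K⁴.
|P_net| = 0.89·5.67×10⁻⁸·1.600·1.349×10⁹.

P_net ≈ 109 W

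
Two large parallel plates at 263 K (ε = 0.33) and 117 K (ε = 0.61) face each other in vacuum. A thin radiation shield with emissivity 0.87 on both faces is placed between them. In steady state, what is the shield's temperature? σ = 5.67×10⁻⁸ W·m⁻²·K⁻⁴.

In steady state the net flux on the hot side equals that on the cold side.
σ(T₁⁴−T_s⁴)/D₁ = σ(T_s⁴−T₂⁴)/D₂, with D₁ = 1/ε₁+1/ε_s−1 = 3.180, D₂ = 1/ε_s+1/ε₂−1 = 1.789.
Solve for T_s⁴: T_s⁴ = (D₂·T₁⁴ + D₁·T₂⁴)/(D₁+D₂) = 1.842×10⁹ K⁴.

T_s ≈ 207 K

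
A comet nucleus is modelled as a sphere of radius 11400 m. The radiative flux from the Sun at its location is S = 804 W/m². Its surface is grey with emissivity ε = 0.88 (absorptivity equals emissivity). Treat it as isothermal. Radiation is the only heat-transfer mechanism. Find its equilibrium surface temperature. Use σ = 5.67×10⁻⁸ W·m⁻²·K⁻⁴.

At equilibrium, absorbed power = emitted power.
Absorbing cross-section = πr² = 4.083×10⁸ m²; emitting surface = 4πr² = 1.633×10⁹ m² (ratio 4).
εS·A_cross = εσ·A_surf·T⁴  ⇒  T⁴ = S/(4σ)   (ε cancels).
T⁴ = 804/(4·5.67×10⁻⁸) = 3.545×10⁹ K⁴.
T = (3.545×10⁹)^(1/4).

T ≈ 244 K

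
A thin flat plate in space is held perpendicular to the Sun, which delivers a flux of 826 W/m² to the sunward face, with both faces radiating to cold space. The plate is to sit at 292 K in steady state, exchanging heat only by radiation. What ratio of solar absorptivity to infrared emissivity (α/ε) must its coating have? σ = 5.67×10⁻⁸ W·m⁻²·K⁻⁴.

Balance: αS·A = εσ·2A·T⁴ ⇒ α/ε = 2σT⁴/S.
α/ε = 2·5.67×10⁻⁸·(292)⁴/826 = 2·5.67×10⁻⁸·7.270×10⁹/826.

α/ε ≈ 0.998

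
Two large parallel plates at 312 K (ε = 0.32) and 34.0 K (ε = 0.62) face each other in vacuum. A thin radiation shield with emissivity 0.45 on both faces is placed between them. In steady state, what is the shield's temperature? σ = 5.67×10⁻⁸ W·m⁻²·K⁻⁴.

T_s ≈ 247 K

In steady state the net flux on the hot side equals that on the cold side.
σ(T₁⁴−T_s⁴)/D₁ = σ(T_s⁴−T₂⁴)/D₂, with D₁ = 1/ε₁+1/ε_s−1 = 4.347, D₂ = 1/ε_s+1/ε₂−1 = 2.835.
Solve for T_s⁴: T_s⁴ = (D₂·T₁⁴ + D₁·T₂⁴)/(D₁+D₂) = 3.741×10⁹ K⁴.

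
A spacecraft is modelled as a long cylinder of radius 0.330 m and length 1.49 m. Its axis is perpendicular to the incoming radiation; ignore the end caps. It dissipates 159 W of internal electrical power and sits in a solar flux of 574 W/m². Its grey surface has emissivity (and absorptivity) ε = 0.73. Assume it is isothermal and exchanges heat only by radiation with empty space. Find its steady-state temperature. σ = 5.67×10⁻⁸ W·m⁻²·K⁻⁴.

At steady state, absorbed solar power + internal power = radiated power.
Absorbed: α·S·A_cross = 0.73·574·0.9834 = 412.1 W (cross-section 2rL).
Total input = 412.1 + 159 = 571.1 W.
Radiated: εσ·A_surf·T⁴ with A_surf = 2πrL = 3.089 m².
T⁴ = 571.1/(0.73·5.67×10⁻⁸·3.089) = 4.466×10⁹ K⁴.

T ≈ 259 K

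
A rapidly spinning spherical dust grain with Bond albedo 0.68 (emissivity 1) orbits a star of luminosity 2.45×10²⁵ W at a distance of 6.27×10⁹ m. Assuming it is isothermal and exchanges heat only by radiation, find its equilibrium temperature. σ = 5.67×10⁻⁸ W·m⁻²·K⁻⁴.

T ≈ 514 K

First find the stellar flux at distance d: S = L/(4πd²) = 2.45×10²⁵/(4π·(6.27×10⁹)²) = 49590 W/m².
For an isothermal sphere, absorbed (1−a)S·πr² = emitted σ·4πr²·T⁴, so T⁴ = (1−a)S/(4σ).
T⁴ = 0.320·49590/(4·5.67×10⁻⁸) = 6.997×10¹⁰ K⁴.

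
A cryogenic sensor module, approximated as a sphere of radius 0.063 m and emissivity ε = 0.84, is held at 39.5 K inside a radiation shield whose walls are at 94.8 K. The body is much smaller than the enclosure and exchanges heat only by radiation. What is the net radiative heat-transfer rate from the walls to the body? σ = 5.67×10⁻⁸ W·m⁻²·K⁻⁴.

For a small grey body in a large enclosure: P_net = εσA(T_body⁴ − T_wall⁴).
A = 4πr² = 0.04988 m²; T_body⁴ − T_wall⁴ = 2.434×10⁶ − 8.077×10⁷ = -7.833×10⁷ K⁴.
|P_net| = 0.84·5.67×10⁻⁸·0.04988·7.833×10⁷.

P_net ≈ 0.186 W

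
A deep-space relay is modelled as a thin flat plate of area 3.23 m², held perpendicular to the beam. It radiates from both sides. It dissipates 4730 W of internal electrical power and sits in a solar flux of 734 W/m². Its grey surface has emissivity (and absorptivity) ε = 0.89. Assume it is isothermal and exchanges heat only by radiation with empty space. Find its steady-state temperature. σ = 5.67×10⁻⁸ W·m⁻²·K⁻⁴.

T ≈ 381 K

At steady state, absorbed solar power + internal power = radiated power.
Absorbed: α·S·A_cross = 0.89·734·3.230 = 2110 W (cross-section A).
Total input = 2110 + 4730 = 6840 W.
Radiated: εσ·A_surf·T⁴ with A_surf = 2A = 6.460 m².
T⁴ = 6840/(0.89·5.67×10⁻⁸·6.460) = 2.098×10¹⁰ K⁴.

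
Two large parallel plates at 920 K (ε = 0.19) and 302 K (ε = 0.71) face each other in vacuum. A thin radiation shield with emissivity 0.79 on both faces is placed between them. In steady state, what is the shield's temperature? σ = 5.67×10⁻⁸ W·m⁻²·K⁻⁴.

T_s ≈ 645 K

In steady state the net flux on the hot side equals that on the cold side.
σ(T₁⁴−T_s⁴)/D₁ = σ(T_s⁴−T₂⁴)/D₂, with D₁ = 1/ε₁+1/ε_s−1 = 5.529, D₂ = 1/ε_s+1/ε₂−1 = 1.674.
Solve for T_s⁴: T_s⁴ = (D₂·T₁⁴ + D₁·T₂⁴)/(D₁+D₂) = 1.729×10¹¹ K⁴.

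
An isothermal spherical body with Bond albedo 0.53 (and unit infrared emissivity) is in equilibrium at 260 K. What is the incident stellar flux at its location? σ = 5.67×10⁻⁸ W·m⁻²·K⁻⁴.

(1−a)S·πr² = σ·4πr²·T⁴ ⇒ S = 4σT⁴/(1−a).
S = 4·5.67×10⁻⁸·4.570×10⁹/0.470.

S ≈ 2210 W/m²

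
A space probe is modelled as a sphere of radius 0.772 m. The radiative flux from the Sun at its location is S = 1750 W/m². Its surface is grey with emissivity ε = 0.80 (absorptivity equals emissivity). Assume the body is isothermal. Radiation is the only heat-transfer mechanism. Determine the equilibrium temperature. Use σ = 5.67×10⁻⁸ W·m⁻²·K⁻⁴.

T ≈ 296 K

At equilibrium, absorbed power = emitted power.
Absorbing cross-section = πr² = 1.872 m²; emitting surface = 4πr² = 7.489 m² (ratio 4).
εS·A_cross = εσ·A_surf·T⁴  ⇒  T⁴ = S/(4σ)   (ε cancels).
T⁴ = 1750/(4·5.67×10⁻⁸) = 7.716×10⁹ K⁴.
T = (7.716×10⁹)^(1/4).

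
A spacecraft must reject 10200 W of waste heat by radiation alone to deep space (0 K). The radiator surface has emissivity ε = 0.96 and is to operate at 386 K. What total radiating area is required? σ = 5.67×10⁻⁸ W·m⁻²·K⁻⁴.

A ≈ 8.44 m²

P = εσA T⁴ ⇒ A = P/(εσT⁴).
T⁴ = 2.220×10¹⁰ K⁴.
A = 10200/(0.96 × 5.67×10⁻⁸ × 2.220×10¹⁰).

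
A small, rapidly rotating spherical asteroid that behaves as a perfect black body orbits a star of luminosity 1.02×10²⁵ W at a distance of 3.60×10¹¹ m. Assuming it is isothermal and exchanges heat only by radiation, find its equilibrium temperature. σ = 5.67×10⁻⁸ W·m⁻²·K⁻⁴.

T ≈ 72.5 K

First find the stellar flux at distance d: S = L/(4πd²) = 1.02×10²⁵/(4π·(3.60×10¹¹)²) = 6.263 W/m².
For an isothermal sphere, absorbed (1−a)S·πr² = emitted σ·4πr²·T⁴, so T⁴ = (1−a)S/(4σ).
T⁴ = 1.00·6.263/(4·5.67×10⁻⁸) = 2.761×10⁷ K⁴.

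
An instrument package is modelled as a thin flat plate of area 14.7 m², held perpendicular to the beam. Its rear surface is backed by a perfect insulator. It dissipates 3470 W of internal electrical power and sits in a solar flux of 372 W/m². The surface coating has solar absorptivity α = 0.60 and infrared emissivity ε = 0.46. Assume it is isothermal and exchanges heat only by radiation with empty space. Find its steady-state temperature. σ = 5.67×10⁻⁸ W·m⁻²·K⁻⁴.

At steady state, absorbed solar power + internal power = radiated power.
Absorbed: α·S·A_cross = 0.60·372·14.70 = 3281 W (cross-section A).
Total input = 3281 + 3470 = 6751 W.
Radiated: εσ·A_surf·T⁴ with A_surf = A = 14.70 m².
T⁴ = 6751/(0.46·5.67×10⁻⁸·14.70) = 1.761×10¹⁰ K⁴.

T ≈ 364 K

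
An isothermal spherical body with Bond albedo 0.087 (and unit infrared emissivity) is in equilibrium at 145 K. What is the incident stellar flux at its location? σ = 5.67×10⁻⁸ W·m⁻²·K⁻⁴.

(1−a)S·πr² = σ·4πr²·T⁴ ⇒ S = 4σT⁴/(1−a).
S = 4·5.67×10⁻⁸·4.421×10⁸/0.913.

S ≈ 110 W/m²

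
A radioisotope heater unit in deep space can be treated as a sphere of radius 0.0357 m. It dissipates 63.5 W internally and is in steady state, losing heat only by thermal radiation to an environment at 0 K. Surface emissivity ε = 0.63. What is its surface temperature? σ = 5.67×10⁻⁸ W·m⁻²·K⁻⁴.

T ≈ 577 K

Steady state: internal power = radiated power, P = εσA T⁴.
Radiating area A = 4πr² = 0.01602 m².
T⁴ = P/(εσA) = 63.5/(0.63·5.67×10⁻⁸·0.01602) = 1.110×10¹¹ K⁴.
T = (1.110×10¹¹)^(1/4).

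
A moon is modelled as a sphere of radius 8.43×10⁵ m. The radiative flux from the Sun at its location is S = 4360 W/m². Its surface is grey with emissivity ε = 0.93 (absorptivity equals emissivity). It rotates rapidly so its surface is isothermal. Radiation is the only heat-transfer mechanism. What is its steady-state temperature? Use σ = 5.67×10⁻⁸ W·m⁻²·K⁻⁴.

T ≈ 372 K

At equilibrium, absorbed power = emitted power.
Absorbing cross-section = πr² = 2.233×10¹² m²; emitting surface = 4πr² = 8.930×10¹² m² (ratio 4).
εS·A_cross = εσ·A_surf·T⁴  ⇒  T⁴ = S/(4σ)   (ε cancels).
T⁴ = 4360/(4·5.67×10⁻⁸) = 1.922×10¹⁰ K⁴.
T = (1.922×10¹⁰)^(1/4).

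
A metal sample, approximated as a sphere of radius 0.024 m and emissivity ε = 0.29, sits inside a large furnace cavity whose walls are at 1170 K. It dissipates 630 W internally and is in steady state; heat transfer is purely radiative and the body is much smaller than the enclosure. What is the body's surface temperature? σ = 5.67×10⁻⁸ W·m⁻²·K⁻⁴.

For a small grey body in a large enclosure, net radiated power = εσA(T⁴ − T_w⁴).
Steady state: P = εσA(T⁴ − T_w⁴) with A = 4πr² = 0.007238 m².
T⁴ = P/(εσA) + T_w⁴ = 630/(0.29·5.67×10⁻⁸·0.007238) + (1170)⁴
    = 5.293×10¹² + 1.874×10¹² = 7.167×10¹² K⁴.

T ≈ 1640 K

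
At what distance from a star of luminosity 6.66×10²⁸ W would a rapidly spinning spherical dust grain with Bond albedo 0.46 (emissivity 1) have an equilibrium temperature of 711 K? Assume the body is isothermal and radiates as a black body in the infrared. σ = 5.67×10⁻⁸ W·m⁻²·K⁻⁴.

For an isothermal black-emitting sphere, (1−a)S·πr² = σ·4πr²·T⁴ ⇒ S = 4σT⁴/(1−a).
S = 4·5.67×10⁻⁸·(711)⁴/0.540 = 1.073×10⁵ W/m².
Flux falls as S = L/(4πd²), so d = √(L/(4πS)) = √(6.66×10²⁸/(4π·1.073×10⁵)).

d ≈ 2.22×10¹¹ m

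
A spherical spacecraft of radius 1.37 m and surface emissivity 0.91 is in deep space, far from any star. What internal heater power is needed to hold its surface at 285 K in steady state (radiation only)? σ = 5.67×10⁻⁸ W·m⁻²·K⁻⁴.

P ≈ 8030 W

P = εσ·4πr²·T⁴.
4πr² = 23.59 m²; T⁴ = 6.598×10⁹ K⁴.
P = 0.91·5.67×10⁻⁸·23.59·6.598×10⁹.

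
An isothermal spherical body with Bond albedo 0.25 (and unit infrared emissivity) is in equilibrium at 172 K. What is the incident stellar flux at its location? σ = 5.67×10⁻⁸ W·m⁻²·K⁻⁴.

S ≈ 265 W/m²

(1−a)S·πr² = σ·4πr²·T⁴ ⇒ S = 4σT⁴/(1−a).
S = 4·5.67×10⁻⁸·8.752×10⁸/0.750.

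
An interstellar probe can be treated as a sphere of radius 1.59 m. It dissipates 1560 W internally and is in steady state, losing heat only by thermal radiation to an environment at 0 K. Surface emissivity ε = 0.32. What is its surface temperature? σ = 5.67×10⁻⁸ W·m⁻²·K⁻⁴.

Steady state: internal power = radiated power, P = εσA T⁴.
Radiating area A = 4πr² = 31.77 m².
T⁴ = P/(εσA) = 1560/(0.32·5.67×10⁻⁸·31.77) = 2.706×10⁹ K⁴.
T = (2.706×10⁹)^(1/4).

T ≈ 228 K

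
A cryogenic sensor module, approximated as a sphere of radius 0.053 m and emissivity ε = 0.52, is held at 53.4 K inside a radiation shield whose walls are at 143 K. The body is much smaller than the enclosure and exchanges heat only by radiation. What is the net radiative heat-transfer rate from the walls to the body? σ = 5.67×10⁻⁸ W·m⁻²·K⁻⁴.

For a small grey body in a large enclosure: P_net = εσA(T_body⁴ − T_wall⁴).
A = 4πr² = 0.03530 m²; T_body⁴ − T_wall⁴ = 8.131×10⁶ − 4.182×10⁸ = -4.100×10⁸ K⁴.
|P_net| = 0.52·5.67×10⁻⁸·0.03530·4.100×10⁸.

P_net ≈ 0.427 W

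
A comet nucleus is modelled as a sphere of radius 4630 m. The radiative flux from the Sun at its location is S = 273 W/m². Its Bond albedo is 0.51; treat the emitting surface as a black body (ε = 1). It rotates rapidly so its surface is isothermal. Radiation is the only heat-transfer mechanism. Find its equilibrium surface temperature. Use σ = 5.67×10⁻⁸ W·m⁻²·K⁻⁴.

At equilibrium, absorbed power = emitted power.
Absorbing cross-section = πr² = 6.735×10⁷ m²; emitting surface = 4πr² = 2.694×10⁸ m² (ratio 4).
(1−a)S·A_cross = εσ·A_surf·T⁴  ⇒  T⁴ = (1−a)S/(4σ).
T⁴ = 0.490·273/(4·5.67×10⁻⁸) = 5.898×10⁸ K⁴.
T = (5.898×10⁸)^(1/4).

T ≈ 156 K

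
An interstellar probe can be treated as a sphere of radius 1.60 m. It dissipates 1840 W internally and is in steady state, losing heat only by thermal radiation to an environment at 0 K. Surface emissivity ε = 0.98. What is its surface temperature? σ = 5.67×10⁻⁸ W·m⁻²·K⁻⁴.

T ≈ 179 K

Steady state: internal power = radiated power, P = εσA T⁴.
Radiating area A = 4πr² = 32.17 m².
T⁴ = P/(εσA) = 1840/(0.98·5.67×10⁻⁸·32.17) = 1.029×10⁹ K⁴.
T = (1.029×10⁹)^(1/4).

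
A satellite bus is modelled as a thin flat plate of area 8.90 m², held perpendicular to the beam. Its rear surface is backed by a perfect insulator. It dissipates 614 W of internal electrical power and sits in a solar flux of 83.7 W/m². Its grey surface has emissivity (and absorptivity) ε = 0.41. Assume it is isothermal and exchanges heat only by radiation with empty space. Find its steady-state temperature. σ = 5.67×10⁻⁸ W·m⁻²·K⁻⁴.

T ≈ 258 K

At steady state, absorbed solar power + internal power = radiated power.
Absorbed: α·S·A_cross = 0.41·83.7·8.900 = 305.4 W (cross-section A).
Total input = 305.4 + 614 = 919.4 W.
Radiated: εσ·A_surf·T⁴ with A_surf = A = 8.900 m².
T⁴ = 919.4/(0.41·5.67×10⁻⁸·8.900) = 4.444×10⁹ K⁴.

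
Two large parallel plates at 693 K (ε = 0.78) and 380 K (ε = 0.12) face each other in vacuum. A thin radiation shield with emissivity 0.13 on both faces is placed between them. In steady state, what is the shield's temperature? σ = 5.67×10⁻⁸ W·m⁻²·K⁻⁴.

T_s ≈ 630 K

In steady state the net flux on the hot side equals that on the cold side.
σ(T₁⁴−T_s⁴)/D₁ = σ(T_s⁴−T₂⁴)/D₂, with D₁ = 1/ε₁+1/ε_s−1 = 7.974, D₂ = 1/ε_s+1/ε₂−1 = 15.03.
Solve for T_s⁴: T_s⁴ = (D₂·T₁⁴ + D₁·T₂⁴)/(D₁+D₂) = 1.579×10¹¹ K⁴.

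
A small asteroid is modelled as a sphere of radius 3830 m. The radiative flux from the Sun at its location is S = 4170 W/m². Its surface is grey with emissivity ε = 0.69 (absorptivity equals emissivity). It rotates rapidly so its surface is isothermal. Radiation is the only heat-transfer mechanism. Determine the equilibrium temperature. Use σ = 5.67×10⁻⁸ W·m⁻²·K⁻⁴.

T ≈ 368 K

At equilibrium, absorbed power = emitted power.
Absorbing cross-section = πr² = 4.608×10⁷ m²; emitting surface = 4πr² = 1.843×10⁸ m² (ratio 4).
εS·A_cross = εσ·A_surf·T⁴  ⇒  T⁴ = S/(4σ)   (ε cancels).
T⁴ = 4170/(4·5.67×10⁻⁸) = 1.839×10¹⁰ K⁴.
T = (1.839×10¹⁰)^(1/4).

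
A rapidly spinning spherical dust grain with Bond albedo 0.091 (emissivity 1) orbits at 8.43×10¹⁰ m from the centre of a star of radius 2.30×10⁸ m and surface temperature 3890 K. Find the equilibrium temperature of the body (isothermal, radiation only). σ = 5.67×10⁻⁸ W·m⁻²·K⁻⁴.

T ≈ 140 K

The star's surface emits σT_*⁴; at distance d the flux is S = σT_*⁴(R_*/d)².
S = 5.67×10⁻⁸·(3890)⁴·(2.30×10⁸/8.43×10¹⁰)² = 96.65 W/m².
For an isothermal sphere T⁴ = (1−a)S/(4σ) = 3.873×10⁸ K⁴.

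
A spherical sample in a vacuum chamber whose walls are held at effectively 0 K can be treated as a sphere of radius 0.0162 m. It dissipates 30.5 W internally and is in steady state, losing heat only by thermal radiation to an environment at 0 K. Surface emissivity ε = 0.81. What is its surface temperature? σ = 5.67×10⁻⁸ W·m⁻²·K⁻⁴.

Steady state: internal power = radiated power, P = εσA T⁴.
Radiating area A = 4πr² = 0.003298 m².
T⁴ = P/(εσA) = 30.5/(0.81·5.67×10⁻⁸·0.003298) = 2.014×10¹¹ K⁴.
T = (2.014×10¹¹)^(1/4).

T ≈ 670 K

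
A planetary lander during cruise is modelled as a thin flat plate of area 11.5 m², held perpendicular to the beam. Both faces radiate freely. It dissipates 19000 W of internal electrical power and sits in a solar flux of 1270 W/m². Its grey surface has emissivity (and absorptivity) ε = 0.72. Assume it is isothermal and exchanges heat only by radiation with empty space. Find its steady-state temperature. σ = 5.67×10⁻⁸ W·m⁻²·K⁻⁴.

At steady state, absorbed solar power + internal power = radiated power.
Absorbed: α·S·A_cross = 0.72·1270·11.50 = 10520 W (cross-section A).
Total input = 10520 + 19000 = 29520 W.
Radiated: εσ·A_surf·T⁴ with A_surf = 2A = 23.00 m².
T⁴ = 29520/(0.72·5.67×10⁻⁸·23.00) = 3.143×10¹⁰ K⁴.

T ≈ 421 K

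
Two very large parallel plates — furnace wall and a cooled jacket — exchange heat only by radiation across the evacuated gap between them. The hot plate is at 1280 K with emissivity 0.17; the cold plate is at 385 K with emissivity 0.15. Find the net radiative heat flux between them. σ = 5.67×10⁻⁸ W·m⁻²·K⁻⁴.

q ≈ 13100 W/m²

For two infinite grey parallel plates, q = σ(T₁⁴ − T₂⁴)/(1/ε₁ + 1/ε₂ − 1).
T₁⁴ − T₂⁴ = 2.684×10¹² − 2.197×10¹⁰ = 2.662×10¹² K⁴.
1/ε₁ + 1/ε₂ − 1 = 5.882 + 6.667 − 1 = 11.55.
q = 5.67×10⁻⁸ × 2.662×10¹² / 11.55.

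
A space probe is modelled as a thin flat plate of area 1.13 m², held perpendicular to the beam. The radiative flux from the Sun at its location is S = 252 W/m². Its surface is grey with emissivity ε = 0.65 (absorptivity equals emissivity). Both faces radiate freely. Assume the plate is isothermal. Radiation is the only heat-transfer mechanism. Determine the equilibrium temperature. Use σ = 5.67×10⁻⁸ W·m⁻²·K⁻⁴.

T ≈ 217 K

At equilibrium, absorbed power = emitted power.
Absorbing cross-section = A = 1.130 m²; emitting surface = 2A = 2.260 m² (ratio 2).
εS·A_cross = εσ·A_surf·T⁴  ⇒  T⁴ = S/(2σ)   (ε cancels).
T⁴ = 252/(2·5.67×10⁻⁸) = 2.222×10⁹ K⁴.
T = (2.222×10⁹)^(1/4).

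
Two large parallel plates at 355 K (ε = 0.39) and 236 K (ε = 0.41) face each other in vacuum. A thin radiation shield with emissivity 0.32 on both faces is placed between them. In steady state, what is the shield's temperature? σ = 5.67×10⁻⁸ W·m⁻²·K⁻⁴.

T_s ≈ 311 K

In steady state the net flux on the hot side equals that on the cold side.
σ(T₁⁴−T_s⁴)/D₁ = σ(T_s⁴−T₂⁴)/D₂, with D₁ = 1/ε₁+1/ε_s−1 = 4.689, D₂ = 1/ε_s+1/ε₂−1 = 4.564.
Solve for T_s⁴: T_s⁴ = (D₂·T₁⁴ + D₁·T₂⁴)/(D₁+D₂) = 9.406×10⁹ K⁴.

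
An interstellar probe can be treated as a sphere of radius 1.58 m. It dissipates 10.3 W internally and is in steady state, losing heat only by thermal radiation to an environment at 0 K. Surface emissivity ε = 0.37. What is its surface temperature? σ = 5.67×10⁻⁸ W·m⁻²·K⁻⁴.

T ≈ 62.9 K

Steady state: internal power = radiated power, P = εσA T⁴.
Radiating area A = 4πr² = 31.37 m².
T⁴ = P/(εσA) = 10.3/(0.37·5.67×10⁻⁸·31.37) = 1.565×10⁷ K⁴.
T = (1.565×10⁷)^(1/4).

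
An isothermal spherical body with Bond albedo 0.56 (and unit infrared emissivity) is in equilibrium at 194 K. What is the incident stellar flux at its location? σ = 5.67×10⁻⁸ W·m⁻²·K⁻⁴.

S ≈ 730 W/m²

(1−a)S·πr² = σ·4πr²·T⁴ ⇒ S = 4σT⁴/(1−a).
S = 4·5.67×10⁻⁸·1.416×10⁹/0.440.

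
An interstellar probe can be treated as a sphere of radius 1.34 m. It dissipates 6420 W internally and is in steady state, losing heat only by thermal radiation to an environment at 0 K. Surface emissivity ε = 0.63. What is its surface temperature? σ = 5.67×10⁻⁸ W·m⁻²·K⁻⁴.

T ≈ 299 K

Steady state: internal power = radiated power, P = εσA T⁴.
Radiating area A = 4πr² = 22.56 m².
T⁴ = P/(εσA) = 6420/(0.63·5.67×10⁻⁸·22.56) = 7.965×10⁹ K⁴.
T = (7.965×10⁹)^(1/4).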